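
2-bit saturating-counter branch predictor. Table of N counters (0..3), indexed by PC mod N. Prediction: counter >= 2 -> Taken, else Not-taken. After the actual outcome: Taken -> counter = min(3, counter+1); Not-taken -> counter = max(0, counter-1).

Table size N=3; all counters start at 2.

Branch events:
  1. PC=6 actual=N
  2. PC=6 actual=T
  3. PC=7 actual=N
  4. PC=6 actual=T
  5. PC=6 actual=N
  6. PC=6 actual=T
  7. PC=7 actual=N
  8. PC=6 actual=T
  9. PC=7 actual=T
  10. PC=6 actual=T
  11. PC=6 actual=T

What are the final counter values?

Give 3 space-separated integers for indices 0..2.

Ev 1: PC=6 idx=0 pred=T actual=N -> ctr[0]=1
Ev 2: PC=6 idx=0 pred=N actual=T -> ctr[0]=2
Ev 3: PC=7 idx=1 pred=T actual=N -> ctr[1]=1
Ev 4: PC=6 idx=0 pred=T actual=T -> ctr[0]=3
Ev 5: PC=6 idx=0 pred=T actual=N -> ctr[0]=2
Ev 6: PC=6 idx=0 pred=T actual=T -> ctr[0]=3
Ev 7: PC=7 idx=1 pred=N actual=N -> ctr[1]=0
Ev 8: PC=6 idx=0 pred=T actual=T -> ctr[0]=3
Ev 9: PC=7 idx=1 pred=N actual=T -> ctr[1]=1
Ev 10: PC=6 idx=0 pred=T actual=T -> ctr[0]=3
Ev 11: PC=6 idx=0 pred=T actual=T -> ctr[0]=3

Answer: 3 1 2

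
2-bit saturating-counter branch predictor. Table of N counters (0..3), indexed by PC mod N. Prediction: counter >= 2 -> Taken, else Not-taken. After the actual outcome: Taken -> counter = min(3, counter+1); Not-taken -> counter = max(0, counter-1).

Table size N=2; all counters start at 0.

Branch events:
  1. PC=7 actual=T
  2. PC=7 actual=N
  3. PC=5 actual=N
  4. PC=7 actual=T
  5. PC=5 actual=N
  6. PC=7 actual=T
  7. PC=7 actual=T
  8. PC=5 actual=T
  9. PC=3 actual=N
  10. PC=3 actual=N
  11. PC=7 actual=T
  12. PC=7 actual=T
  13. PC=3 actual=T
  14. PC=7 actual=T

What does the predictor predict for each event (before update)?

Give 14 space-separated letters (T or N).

Ev 1: PC=7 idx=1 pred=N actual=T -> ctr[1]=1
Ev 2: PC=7 idx=1 pred=N actual=N -> ctr[1]=0
Ev 3: PC=5 idx=1 pred=N actual=N -> ctr[1]=0
Ev 4: PC=7 idx=1 pred=N actual=T -> ctr[1]=1
Ev 5: PC=5 idx=1 pred=N actual=N -> ctr[1]=0
Ev 6: PC=7 idx=1 pred=N actual=T -> ctr[1]=1
Ev 7: PC=7 idx=1 pred=N actual=T -> ctr[1]=2
Ev 8: PC=5 idx=1 pred=T actual=T -> ctr[1]=3
Ev 9: PC=3 idx=1 pred=T actual=N -> ctr[1]=2
Ev 10: PC=3 idx=1 pred=T actual=N -> ctr[1]=1
Ev 11: PC=7 idx=1 pred=N actual=T -> ctr[1]=2
Ev 12: PC=7 idx=1 pred=T actual=T -> ctr[1]=3
Ev 13: PC=3 idx=1 pred=T actual=T -> ctr[1]=3
Ev 14: PC=7 idx=1 pred=T actual=T -> ctr[1]=3

Answer: N N N N N N N T T T N T T T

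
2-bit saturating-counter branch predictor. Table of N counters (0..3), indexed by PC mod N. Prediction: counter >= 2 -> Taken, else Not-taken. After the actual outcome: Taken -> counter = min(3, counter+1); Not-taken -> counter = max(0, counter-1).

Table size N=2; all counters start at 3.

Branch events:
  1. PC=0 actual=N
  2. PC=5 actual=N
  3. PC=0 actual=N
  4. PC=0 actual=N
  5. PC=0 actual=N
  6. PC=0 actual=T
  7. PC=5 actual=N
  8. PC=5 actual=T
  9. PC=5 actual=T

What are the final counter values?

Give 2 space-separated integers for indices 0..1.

Ev 1: PC=0 idx=0 pred=T actual=N -> ctr[0]=2
Ev 2: PC=5 idx=1 pred=T actual=N -> ctr[1]=2
Ev 3: PC=0 idx=0 pred=T actual=N -> ctr[0]=1
Ev 4: PC=0 idx=0 pred=N actual=N -> ctr[0]=0
Ev 5: PC=0 idx=0 pred=N actual=N -> ctr[0]=0
Ev 6: PC=0 idx=0 pred=N actual=T -> ctr[0]=1
Ev 7: PC=5 idx=1 pred=T actual=N -> ctr[1]=1
Ev 8: PC=5 idx=1 pred=N actual=T -> ctr[1]=2
Ev 9: PC=5 idx=1 pred=T actual=T -> ctr[1]=3

Answer: 1 3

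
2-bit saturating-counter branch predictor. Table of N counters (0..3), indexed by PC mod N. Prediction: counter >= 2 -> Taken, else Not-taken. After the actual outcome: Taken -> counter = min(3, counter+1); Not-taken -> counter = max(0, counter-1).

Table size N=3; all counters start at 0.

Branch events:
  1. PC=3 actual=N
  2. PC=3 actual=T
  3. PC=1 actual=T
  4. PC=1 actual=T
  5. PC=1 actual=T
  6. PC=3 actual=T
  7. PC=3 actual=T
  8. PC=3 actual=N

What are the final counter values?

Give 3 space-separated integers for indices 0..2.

Ev 1: PC=3 idx=0 pred=N actual=N -> ctr[0]=0
Ev 2: PC=3 idx=0 pred=N actual=T -> ctr[0]=1
Ev 3: PC=1 idx=1 pred=N actual=T -> ctr[1]=1
Ev 4: PC=1 idx=1 pred=N actual=T -> ctr[1]=2
Ev 5: PC=1 idx=1 pred=T actual=T -> ctr[1]=3
Ev 6: PC=3 idx=0 pred=N actual=T -> ctr[0]=2
Ev 7: PC=3 idx=0 pred=T actual=T -> ctr[0]=3
Ev 8: PC=3 idx=0 pred=T actual=N -> ctr[0]=2

Answer: 2 3 0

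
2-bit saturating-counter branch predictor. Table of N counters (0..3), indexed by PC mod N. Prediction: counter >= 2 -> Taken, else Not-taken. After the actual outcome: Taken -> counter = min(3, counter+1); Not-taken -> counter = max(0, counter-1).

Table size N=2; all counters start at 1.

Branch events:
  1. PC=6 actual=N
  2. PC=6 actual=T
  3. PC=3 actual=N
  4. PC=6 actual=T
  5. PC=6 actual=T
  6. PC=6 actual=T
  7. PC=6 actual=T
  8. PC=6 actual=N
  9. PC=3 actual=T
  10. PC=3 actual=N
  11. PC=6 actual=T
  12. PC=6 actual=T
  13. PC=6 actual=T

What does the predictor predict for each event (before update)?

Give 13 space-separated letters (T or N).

Ev 1: PC=6 idx=0 pred=N actual=N -> ctr[0]=0
Ev 2: PC=6 idx=0 pred=N actual=T -> ctr[0]=1
Ev 3: PC=3 idx=1 pred=N actual=N -> ctr[1]=0
Ev 4: PC=6 idx=0 pred=N actual=T -> ctr[0]=2
Ev 5: PC=6 idx=0 pred=T actual=T -> ctr[0]=3
Ev 6: PC=6 idx=0 pred=T actual=T -> ctr[0]=3
Ev 7: PC=6 idx=0 pred=T actual=T -> ctr[0]=3
Ev 8: PC=6 idx=0 pred=T actual=N -> ctr[0]=2
Ev 9: PC=3 idx=1 pred=N actual=T -> ctr[1]=1
Ev 10: PC=3 idx=1 pred=N actual=N -> ctr[1]=0
Ev 11: PC=6 idx=0 pred=T actual=T -> ctr[0]=3
Ev 12: PC=6 idx=0 pred=T actual=T -> ctr[0]=3
Ev 13: PC=6 idx=0 pred=T actual=T -> ctr[0]=3

Answer: N N N N T T T T N N T T T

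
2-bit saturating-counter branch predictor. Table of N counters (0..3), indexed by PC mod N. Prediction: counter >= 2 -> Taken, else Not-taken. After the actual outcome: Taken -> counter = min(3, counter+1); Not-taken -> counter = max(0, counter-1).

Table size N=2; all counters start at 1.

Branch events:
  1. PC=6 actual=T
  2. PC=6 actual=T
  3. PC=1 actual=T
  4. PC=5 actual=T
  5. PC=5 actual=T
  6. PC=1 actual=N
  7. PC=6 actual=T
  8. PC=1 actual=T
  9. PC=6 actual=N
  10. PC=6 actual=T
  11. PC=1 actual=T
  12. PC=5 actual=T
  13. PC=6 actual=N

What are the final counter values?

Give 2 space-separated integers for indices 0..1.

Ev 1: PC=6 idx=0 pred=N actual=T -> ctr[0]=2
Ev 2: PC=6 idx=0 pred=T actual=T -> ctr[0]=3
Ev 3: PC=1 idx=1 pred=N actual=T -> ctr[1]=2
Ev 4: PC=5 idx=1 pred=T actual=T -> ctr[1]=3
Ev 5: PC=5 idx=1 pred=T actual=T -> ctr[1]=3
Ev 6: PC=1 idx=1 pred=T actual=N -> ctr[1]=2
Ev 7: PC=6 idx=0 pred=T actual=T -> ctr[0]=3
Ev 8: PC=1 idx=1 pred=T actual=T -> ctr[1]=3
Ev 9: PC=6 idx=0 pred=T actual=N -> ctr[0]=2
Ev 10: PC=6 idx=0 pred=T actual=T -> ctr[0]=3
Ev 11: PC=1 idx=1 pred=T actual=T -> ctr[1]=3
Ev 12: PC=5 idx=1 pred=T actual=T -> ctr[1]=3
Ev 13: PC=6 idx=0 pred=T actual=N -> ctr[0]=2

Answer: 2 3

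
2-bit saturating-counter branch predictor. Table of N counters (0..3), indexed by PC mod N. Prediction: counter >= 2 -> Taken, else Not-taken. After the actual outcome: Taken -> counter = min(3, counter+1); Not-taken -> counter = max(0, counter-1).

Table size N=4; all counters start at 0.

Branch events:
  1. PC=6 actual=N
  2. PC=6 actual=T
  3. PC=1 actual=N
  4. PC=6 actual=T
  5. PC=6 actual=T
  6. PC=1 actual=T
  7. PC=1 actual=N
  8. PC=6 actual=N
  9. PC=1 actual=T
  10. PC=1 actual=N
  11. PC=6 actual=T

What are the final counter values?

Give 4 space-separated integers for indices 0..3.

Ev 1: PC=6 idx=2 pred=N actual=N -> ctr[2]=0
Ev 2: PC=6 idx=2 pred=N actual=T -> ctr[2]=1
Ev 3: PC=1 idx=1 pred=N actual=N -> ctr[1]=0
Ev 4: PC=6 idx=2 pred=N actual=T -> ctr[2]=2
Ev 5: PC=6 idx=2 pred=T actual=T -> ctr[2]=3
Ev 6: PC=1 idx=1 pred=N actual=T -> ctr[1]=1
Ev 7: PC=1 idx=1 pred=N actual=N -> ctr[1]=0
Ev 8: PC=6 idx=2 pred=T actual=N -> ctr[2]=2
Ev 9: PC=1 idx=1 pred=N actual=T -> ctr[1]=1
Ev 10: PC=1 idx=1 pred=N actual=N -> ctr[1]=0
Ev 11: PC=6 idx=2 pred=T actual=T -> ctr[2]=3

Answer: 0 0 3 0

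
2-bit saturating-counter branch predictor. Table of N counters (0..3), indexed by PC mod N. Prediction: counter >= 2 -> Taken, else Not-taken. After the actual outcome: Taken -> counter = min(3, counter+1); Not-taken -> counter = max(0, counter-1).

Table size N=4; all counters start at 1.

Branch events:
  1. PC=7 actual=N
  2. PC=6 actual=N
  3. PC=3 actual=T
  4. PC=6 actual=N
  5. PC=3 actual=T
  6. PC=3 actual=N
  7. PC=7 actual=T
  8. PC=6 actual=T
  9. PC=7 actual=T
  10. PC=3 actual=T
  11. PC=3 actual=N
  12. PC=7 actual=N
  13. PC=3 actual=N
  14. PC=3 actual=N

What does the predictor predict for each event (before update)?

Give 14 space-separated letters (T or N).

Ev 1: PC=7 idx=3 pred=N actual=N -> ctr[3]=0
Ev 2: PC=6 idx=2 pred=N actual=N -> ctr[2]=0
Ev 3: PC=3 idx=3 pred=N actual=T -> ctr[3]=1
Ev 4: PC=6 idx=2 pred=N actual=N -> ctr[2]=0
Ev 5: PC=3 idx=3 pred=N actual=T -> ctr[3]=2
Ev 6: PC=3 idx=3 pred=T actual=N -> ctr[3]=1
Ev 7: PC=7 idx=3 pred=N actual=T -> ctr[3]=2
Ev 8: PC=6 idx=2 pred=N actual=T -> ctr[2]=1
Ev 9: PC=7 idx=3 pred=T actual=T -> ctr[3]=3
Ev 10: PC=3 idx=3 pred=T actual=T -> ctr[3]=3
Ev 11: PC=3 idx=3 pred=T actual=N -> ctr[3]=2
Ev 12: PC=7 idx=3 pred=T actual=N -> ctr[3]=1
Ev 13: PC=3 idx=3 pred=N actual=N -> ctr[3]=0
Ev 14: PC=3 idx=3 pred=N actual=N -> ctr[3]=0

Answer: N N N N N T N N T T T T N N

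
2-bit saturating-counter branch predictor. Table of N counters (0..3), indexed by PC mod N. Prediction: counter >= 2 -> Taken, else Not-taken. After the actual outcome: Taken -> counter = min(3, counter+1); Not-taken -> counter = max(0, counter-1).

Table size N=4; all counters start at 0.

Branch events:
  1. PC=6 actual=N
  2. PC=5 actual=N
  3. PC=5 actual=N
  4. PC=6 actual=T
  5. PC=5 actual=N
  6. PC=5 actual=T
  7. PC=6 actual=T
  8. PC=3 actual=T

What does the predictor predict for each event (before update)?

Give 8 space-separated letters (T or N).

Ev 1: PC=6 idx=2 pred=N actual=N -> ctr[2]=0
Ev 2: PC=5 idx=1 pred=N actual=N -> ctr[1]=0
Ev 3: PC=5 idx=1 pred=N actual=N -> ctr[1]=0
Ev 4: PC=6 idx=2 pred=N actual=T -> ctr[2]=1
Ev 5: PC=5 idx=1 pred=N actual=N -> ctr[1]=0
Ev 6: PC=5 idx=1 pred=N actual=T -> ctr[1]=1
Ev 7: PC=6 idx=2 pred=N actual=T -> ctr[2]=2
Ev 8: PC=3 idx=3 pred=N actual=T -> ctr[3]=1

Answer: N N N N N N N N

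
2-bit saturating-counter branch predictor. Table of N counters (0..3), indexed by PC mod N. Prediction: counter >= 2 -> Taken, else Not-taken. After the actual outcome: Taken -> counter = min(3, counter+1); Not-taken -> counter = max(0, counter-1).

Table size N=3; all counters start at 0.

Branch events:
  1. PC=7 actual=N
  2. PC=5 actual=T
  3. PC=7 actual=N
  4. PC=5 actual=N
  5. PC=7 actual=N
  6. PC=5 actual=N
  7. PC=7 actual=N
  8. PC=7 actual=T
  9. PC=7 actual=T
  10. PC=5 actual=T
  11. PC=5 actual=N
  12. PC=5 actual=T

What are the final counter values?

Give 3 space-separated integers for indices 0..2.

Answer: 0 2 1

Derivation:
Ev 1: PC=7 idx=1 pred=N actual=N -> ctr[1]=0
Ev 2: PC=5 idx=2 pred=N actual=T -> ctr[2]=1
Ev 3: PC=7 idx=1 pred=N actual=N -> ctr[1]=0
Ev 4: PC=5 idx=2 pred=N actual=N -> ctr[2]=0
Ev 5: PC=7 idx=1 pred=N actual=N -> ctr[1]=0
Ev 6: PC=5 idx=2 pred=N actual=N -> ctr[2]=0
Ev 7: PC=7 idx=1 pred=N actual=N -> ctr[1]=0
Ev 8: PC=7 idx=1 pred=N actual=T -> ctr[1]=1
Ev 9: PC=7 idx=1 pred=N actual=T -> ctr[1]=2
Ev 10: PC=5 idx=2 pred=N actual=T -> ctr[2]=1
Ev 11: PC=5 idx=2 pred=N actual=N -> ctr[2]=0
Ev 12: PC=5 idx=2 pred=N actual=T -> ctr[2]=1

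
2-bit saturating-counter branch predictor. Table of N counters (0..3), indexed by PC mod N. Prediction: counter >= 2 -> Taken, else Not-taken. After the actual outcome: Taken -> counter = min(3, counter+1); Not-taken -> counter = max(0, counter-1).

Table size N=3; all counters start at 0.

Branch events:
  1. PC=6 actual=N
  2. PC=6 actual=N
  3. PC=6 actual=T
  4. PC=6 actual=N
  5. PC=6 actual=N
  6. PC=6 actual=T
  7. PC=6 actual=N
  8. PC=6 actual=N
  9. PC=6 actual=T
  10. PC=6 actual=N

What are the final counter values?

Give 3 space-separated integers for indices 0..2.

Ev 1: PC=6 idx=0 pred=N actual=N -> ctr[0]=0
Ev 2: PC=6 idx=0 pred=N actual=N -> ctr[0]=0
Ev 3: PC=6 idx=0 pred=N actual=T -> ctr[0]=1
Ev 4: PC=6 idx=0 pred=N actual=N -> ctr[0]=0
Ev 5: PC=6 idx=0 pred=N actual=N -> ctr[0]=0
Ev 6: PC=6 idx=0 pred=N actual=T -> ctr[0]=1
Ev 7: PC=6 idx=0 pred=N actual=N -> ctr[0]=0
Ev 8: PC=6 idx=0 pred=N actual=N -> ctr[0]=0
Ev 9: PC=6 idx=0 pred=N actual=T -> ctr[0]=1
Ev 10: PC=6 idx=0 pred=N actual=N -> ctr[0]=0

Answer: 0 0 0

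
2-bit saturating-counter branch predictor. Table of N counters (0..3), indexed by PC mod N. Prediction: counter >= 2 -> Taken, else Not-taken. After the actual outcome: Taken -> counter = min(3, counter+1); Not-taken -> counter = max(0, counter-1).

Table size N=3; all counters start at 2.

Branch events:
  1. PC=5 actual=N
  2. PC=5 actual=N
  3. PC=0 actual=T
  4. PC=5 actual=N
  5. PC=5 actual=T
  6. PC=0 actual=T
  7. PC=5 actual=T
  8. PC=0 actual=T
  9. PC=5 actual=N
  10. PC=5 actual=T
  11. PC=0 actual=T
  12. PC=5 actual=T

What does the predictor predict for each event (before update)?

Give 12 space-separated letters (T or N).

Answer: T N T N N T N T T N T T

Derivation:
Ev 1: PC=5 idx=2 pred=T actual=N -> ctr[2]=1
Ev 2: PC=5 idx=2 pred=N actual=N -> ctr[2]=0
Ev 3: PC=0 idx=0 pred=T actual=T -> ctr[0]=3
Ev 4: PC=5 idx=2 pred=N actual=N -> ctr[2]=0
Ev 5: PC=5 idx=2 pred=N actual=T -> ctr[2]=1
Ev 6: PC=0 idx=0 pred=T actual=T -> ctr[0]=3
Ev 7: PC=5 idx=2 pred=N actual=T -> ctr[2]=2
Ev 8: PC=0 idx=0 pred=T actual=T -> ctr[0]=3
Ev 9: PC=5 idx=2 pred=T actual=N -> ctr[2]=1
Ev 10: PC=5 idx=2 pred=N actual=T -> ctr[2]=2
Ev 11: PC=0 idx=0 pred=T actual=T -> ctr[0]=3
Ev 12: PC=5 idx=2 pred=T actual=T -> ctr[2]=3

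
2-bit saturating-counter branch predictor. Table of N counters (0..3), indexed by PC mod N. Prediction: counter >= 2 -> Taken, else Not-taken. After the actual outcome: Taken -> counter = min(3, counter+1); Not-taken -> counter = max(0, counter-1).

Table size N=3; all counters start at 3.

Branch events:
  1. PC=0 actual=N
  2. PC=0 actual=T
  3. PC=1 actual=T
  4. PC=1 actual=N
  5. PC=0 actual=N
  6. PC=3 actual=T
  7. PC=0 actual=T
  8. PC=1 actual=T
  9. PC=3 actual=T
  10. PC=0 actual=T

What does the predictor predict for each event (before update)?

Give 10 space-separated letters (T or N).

Ev 1: PC=0 idx=0 pred=T actual=N -> ctr[0]=2
Ev 2: PC=0 idx=0 pred=T actual=T -> ctr[0]=3
Ev 3: PC=1 idx=1 pred=T actual=T -> ctr[1]=3
Ev 4: PC=1 idx=1 pred=T actual=N -> ctr[1]=2
Ev 5: PC=0 idx=0 pred=T actual=N -> ctr[0]=2
Ev 6: PC=3 idx=0 pred=T actual=T -> ctr[0]=3
Ev 7: PC=0 idx=0 pred=T actual=T -> ctr[0]=3
Ev 8: PC=1 idx=1 pred=T actual=T -> ctr[1]=3
Ev 9: PC=3 idx=0 pred=T actual=T -> ctr[0]=3
Ev 10: PC=0 idx=0 pred=T actual=T -> ctr[0]=3

Answer: T T T T T T T T T T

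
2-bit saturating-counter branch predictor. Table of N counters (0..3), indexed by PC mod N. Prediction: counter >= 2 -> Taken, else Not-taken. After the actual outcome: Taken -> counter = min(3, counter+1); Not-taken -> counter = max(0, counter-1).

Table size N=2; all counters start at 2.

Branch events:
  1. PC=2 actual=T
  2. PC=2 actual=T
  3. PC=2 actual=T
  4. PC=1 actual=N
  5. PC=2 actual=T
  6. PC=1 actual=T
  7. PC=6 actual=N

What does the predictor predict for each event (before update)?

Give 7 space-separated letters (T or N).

Answer: T T T T T N T

Derivation:
Ev 1: PC=2 idx=0 pred=T actual=T -> ctr[0]=3
Ev 2: PC=2 idx=0 pred=T actual=T -> ctr[0]=3
Ev 3: PC=2 idx=0 pred=T actual=T -> ctr[0]=3
Ev 4: PC=1 idx=1 pred=T actual=N -> ctr[1]=1
Ev 5: PC=2 idx=0 pred=T actual=T -> ctr[0]=3
Ev 6: PC=1 idx=1 pred=N actual=T -> ctr[1]=2
Ev 7: PC=6 idx=0 pred=T actual=N -> ctr[0]=2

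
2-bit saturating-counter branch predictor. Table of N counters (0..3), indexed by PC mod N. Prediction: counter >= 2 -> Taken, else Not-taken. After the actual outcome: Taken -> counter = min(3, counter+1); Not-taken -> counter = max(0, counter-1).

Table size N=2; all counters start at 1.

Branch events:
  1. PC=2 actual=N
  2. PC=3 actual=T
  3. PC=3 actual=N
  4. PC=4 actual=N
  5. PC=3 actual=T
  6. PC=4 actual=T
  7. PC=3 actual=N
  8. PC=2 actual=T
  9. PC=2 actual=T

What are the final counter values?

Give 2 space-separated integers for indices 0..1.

Answer: 3 1

Derivation:
Ev 1: PC=2 idx=0 pred=N actual=N -> ctr[0]=0
Ev 2: PC=3 idx=1 pred=N actual=T -> ctr[1]=2
Ev 3: PC=3 idx=1 pred=T actual=N -> ctr[1]=1
Ev 4: PC=4 idx=0 pred=N actual=N -> ctr[0]=0
Ev 5: PC=3 idx=1 pred=N actual=T -> ctr[1]=2
Ev 6: PC=4 idx=0 pred=N actual=T -> ctr[0]=1
Ev 7: PC=3 idx=1 pred=T actual=N -> ctr[1]=1
Ev 8: PC=2 idx=0 pred=N actual=T -> ctr[0]=2
Ev 9: PC=2 idx=0 pred=T actual=T -> ctr[0]=3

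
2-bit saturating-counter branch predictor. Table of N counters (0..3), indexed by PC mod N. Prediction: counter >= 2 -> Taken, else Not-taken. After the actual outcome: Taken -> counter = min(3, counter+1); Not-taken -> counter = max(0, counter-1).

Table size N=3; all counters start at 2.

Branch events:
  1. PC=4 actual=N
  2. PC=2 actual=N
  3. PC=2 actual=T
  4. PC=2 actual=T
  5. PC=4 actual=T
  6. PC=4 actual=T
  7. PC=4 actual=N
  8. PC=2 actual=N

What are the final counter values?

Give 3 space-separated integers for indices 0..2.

Ev 1: PC=4 idx=1 pred=T actual=N -> ctr[1]=1
Ev 2: PC=2 idx=2 pred=T actual=N -> ctr[2]=1
Ev 3: PC=2 idx=2 pred=N actual=T -> ctr[2]=2
Ev 4: PC=2 idx=2 pred=T actual=T -> ctr[2]=3
Ev 5: PC=4 idx=1 pred=N actual=T -> ctr[1]=2
Ev 6: PC=4 idx=1 pred=T actual=T -> ctr[1]=3
Ev 7: PC=4 idx=1 pred=T actual=N -> ctr[1]=2
Ev 8: PC=2 idx=2 pred=T actual=N -> ctr[2]=2

Answer: 2 2 2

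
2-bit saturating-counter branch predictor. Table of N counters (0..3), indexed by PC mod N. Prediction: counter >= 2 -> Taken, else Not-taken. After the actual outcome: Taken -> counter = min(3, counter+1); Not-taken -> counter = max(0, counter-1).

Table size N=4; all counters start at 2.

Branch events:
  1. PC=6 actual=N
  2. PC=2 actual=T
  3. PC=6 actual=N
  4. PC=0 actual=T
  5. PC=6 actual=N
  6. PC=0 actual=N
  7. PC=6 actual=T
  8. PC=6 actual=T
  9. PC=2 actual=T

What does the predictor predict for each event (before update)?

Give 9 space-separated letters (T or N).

Ev 1: PC=6 idx=2 pred=T actual=N -> ctr[2]=1
Ev 2: PC=2 idx=2 pred=N actual=T -> ctr[2]=2
Ev 3: PC=6 idx=2 pred=T actual=N -> ctr[2]=1
Ev 4: PC=0 idx=0 pred=T actual=T -> ctr[0]=3
Ev 5: PC=6 idx=2 pred=N actual=N -> ctr[2]=0
Ev 6: PC=0 idx=0 pred=T actual=N -> ctr[0]=2
Ev 7: PC=6 idx=2 pred=N actual=T -> ctr[2]=1
Ev 8: PC=6 idx=2 pred=N actual=T -> ctr[2]=2
Ev 9: PC=2 idx=2 pred=T actual=T -> ctr[2]=3

Answer: T N T T N T N N T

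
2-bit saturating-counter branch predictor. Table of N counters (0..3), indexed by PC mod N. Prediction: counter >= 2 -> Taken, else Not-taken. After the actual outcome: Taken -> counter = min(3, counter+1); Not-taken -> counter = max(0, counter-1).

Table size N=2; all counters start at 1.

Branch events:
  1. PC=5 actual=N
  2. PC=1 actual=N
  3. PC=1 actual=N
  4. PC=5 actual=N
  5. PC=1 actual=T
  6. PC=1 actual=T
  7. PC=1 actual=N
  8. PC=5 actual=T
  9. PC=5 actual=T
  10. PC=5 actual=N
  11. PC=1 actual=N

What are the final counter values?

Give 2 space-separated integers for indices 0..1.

Answer: 1 1

Derivation:
Ev 1: PC=5 idx=1 pred=N actual=N -> ctr[1]=0
Ev 2: PC=1 idx=1 pred=N actual=N -> ctr[1]=0
Ev 3: PC=1 idx=1 pred=N actual=N -> ctr[1]=0
Ev 4: PC=5 idx=1 pred=N actual=N -> ctr[1]=0
Ev 5: PC=1 idx=1 pred=N actual=T -> ctr[1]=1
Ev 6: PC=1 idx=1 pred=N actual=T -> ctr[1]=2
Ev 7: PC=1 idx=1 pred=T actual=N -> ctr[1]=1
Ev 8: PC=5 idx=1 pred=N actual=T -> ctr[1]=2
Ev 9: PC=5 idx=1 pred=T actual=T -> ctr[1]=3
Ev 10: PC=5 idx=1 pred=T actual=N -> ctr[1]=2
Ev 11: PC=1 idx=1 pred=T actual=N -> ctr[1]=1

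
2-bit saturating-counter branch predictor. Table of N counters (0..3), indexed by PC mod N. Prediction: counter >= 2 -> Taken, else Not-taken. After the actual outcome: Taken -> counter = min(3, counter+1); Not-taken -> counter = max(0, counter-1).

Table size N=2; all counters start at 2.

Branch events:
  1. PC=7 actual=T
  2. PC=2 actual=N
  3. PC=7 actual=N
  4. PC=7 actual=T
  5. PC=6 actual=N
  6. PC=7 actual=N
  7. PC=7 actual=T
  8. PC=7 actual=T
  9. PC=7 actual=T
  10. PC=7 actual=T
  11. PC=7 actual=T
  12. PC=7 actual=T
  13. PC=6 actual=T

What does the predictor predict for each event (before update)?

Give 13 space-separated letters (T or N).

Ev 1: PC=7 idx=1 pred=T actual=T -> ctr[1]=3
Ev 2: PC=2 idx=0 pred=T actual=N -> ctr[0]=1
Ev 3: PC=7 idx=1 pred=T actual=N -> ctr[1]=2
Ev 4: PC=7 idx=1 pred=T actual=T -> ctr[1]=3
Ev 5: PC=6 idx=0 pred=N actual=N -> ctr[0]=0
Ev 6: PC=7 idx=1 pred=T actual=N -> ctr[1]=2
Ev 7: PC=7 idx=1 pred=T actual=T -> ctr[1]=3
Ev 8: PC=7 idx=1 pred=T actual=T -> ctr[1]=3
Ev 9: PC=7 idx=1 pred=T actual=T -> ctr[1]=3
Ev 10: PC=7 idx=1 pred=T actual=T -> ctr[1]=3
Ev 11: PC=7 idx=1 pred=T actual=T -> ctr[1]=3
Ev 12: PC=7 idx=1 pred=T actual=T -> ctr[1]=3
Ev 13: PC=6 idx=0 pred=N actual=T -> ctr[0]=1

Answer: T T T T N T T T T T T T N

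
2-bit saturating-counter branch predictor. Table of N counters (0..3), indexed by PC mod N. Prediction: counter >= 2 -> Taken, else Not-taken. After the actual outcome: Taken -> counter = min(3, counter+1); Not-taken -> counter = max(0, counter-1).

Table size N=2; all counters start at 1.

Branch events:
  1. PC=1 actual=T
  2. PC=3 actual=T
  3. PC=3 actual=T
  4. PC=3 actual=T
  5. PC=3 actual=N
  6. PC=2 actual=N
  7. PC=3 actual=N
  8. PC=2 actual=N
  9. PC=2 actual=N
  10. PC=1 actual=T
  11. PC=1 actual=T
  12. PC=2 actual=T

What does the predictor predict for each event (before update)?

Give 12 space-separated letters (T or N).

Ev 1: PC=1 idx=1 pred=N actual=T -> ctr[1]=2
Ev 2: PC=3 idx=1 pred=T actual=T -> ctr[1]=3
Ev 3: PC=3 idx=1 pred=T actual=T -> ctr[1]=3
Ev 4: PC=3 idx=1 pred=T actual=T -> ctr[1]=3
Ev 5: PC=3 idx=1 pred=T actual=N -> ctr[1]=2
Ev 6: PC=2 idx=0 pred=N actual=N -> ctr[0]=0
Ev 7: PC=3 idx=1 pred=T actual=N -> ctr[1]=1
Ev 8: PC=2 idx=0 pred=N actual=N -> ctr[0]=0
Ev 9: PC=2 idx=0 pred=N actual=N -> ctr[0]=0
Ev 10: PC=1 idx=1 pred=N actual=T -> ctr[1]=2
Ev 11: PC=1 idx=1 pred=T actual=T -> ctr[1]=3
Ev 12: PC=2 idx=0 pred=N actual=T -> ctr[0]=1

Answer: N T T T T N T N N N T N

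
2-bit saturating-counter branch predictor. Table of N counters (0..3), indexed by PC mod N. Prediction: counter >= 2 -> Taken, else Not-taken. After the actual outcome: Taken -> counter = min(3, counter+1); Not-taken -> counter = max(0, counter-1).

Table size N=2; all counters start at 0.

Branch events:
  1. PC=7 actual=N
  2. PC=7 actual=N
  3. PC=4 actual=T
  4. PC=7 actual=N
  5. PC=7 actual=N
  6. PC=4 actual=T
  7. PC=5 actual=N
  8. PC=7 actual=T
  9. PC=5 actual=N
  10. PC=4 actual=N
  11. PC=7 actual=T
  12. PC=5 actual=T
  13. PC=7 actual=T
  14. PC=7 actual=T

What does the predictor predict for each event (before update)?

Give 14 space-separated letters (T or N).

Ev 1: PC=7 idx=1 pred=N actual=N -> ctr[1]=0
Ev 2: PC=7 idx=1 pred=N actual=N -> ctr[1]=0
Ev 3: PC=4 idx=0 pred=N actual=T -> ctr[0]=1
Ev 4: PC=7 idx=1 pred=N actual=N -> ctr[1]=0
Ev 5: PC=7 idx=1 pred=N actual=N -> ctr[1]=0
Ev 6: PC=4 idx=0 pred=N actual=T -> ctr[0]=2
Ev 7: PC=5 idx=1 pred=N actual=N -> ctr[1]=0
Ev 8: PC=7 idx=1 pred=N actual=T -> ctr[1]=1
Ev 9: PC=5 idx=1 pred=N actual=N -> ctr[1]=0
Ev 10: PC=4 idx=0 pred=T actual=N -> ctr[0]=1
Ev 11: PC=7 idx=1 pred=N actual=T -> ctr[1]=1
Ev 12: PC=5 idx=1 pred=N actual=T -> ctr[1]=2
Ev 13: PC=7 idx=1 pred=T actual=T -> ctr[1]=3
Ev 14: PC=7 idx=1 pred=T actual=T -> ctr[1]=3

Answer: N N N N N N N N N T N N T T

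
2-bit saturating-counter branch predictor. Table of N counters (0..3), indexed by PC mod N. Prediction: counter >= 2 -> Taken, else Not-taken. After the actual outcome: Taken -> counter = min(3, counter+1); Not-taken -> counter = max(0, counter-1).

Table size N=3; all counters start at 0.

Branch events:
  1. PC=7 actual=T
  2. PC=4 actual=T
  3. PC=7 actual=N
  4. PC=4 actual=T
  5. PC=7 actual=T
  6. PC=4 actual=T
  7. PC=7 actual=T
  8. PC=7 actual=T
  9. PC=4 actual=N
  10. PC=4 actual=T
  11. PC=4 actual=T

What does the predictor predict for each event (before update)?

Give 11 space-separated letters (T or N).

Answer: N N T N T T T T T T T

Derivation:
Ev 1: PC=7 idx=1 pred=N actual=T -> ctr[1]=1
Ev 2: PC=4 idx=1 pred=N actual=T -> ctr[1]=2
Ev 3: PC=7 idx=1 pred=T actual=N -> ctr[1]=1
Ev 4: PC=4 idx=1 pred=N actual=T -> ctr[1]=2
Ev 5: PC=7 idx=1 pred=T actual=T -> ctr[1]=3
Ev 6: PC=4 idx=1 pred=T actual=T -> ctr[1]=3
Ev 7: PC=7 idx=1 pred=T actual=T -> ctr[1]=3
Ev 8: PC=7 idx=1 pred=T actual=T -> ctr[1]=3
Ev 9: PC=4 idx=1 pred=T actual=N -> ctr[1]=2
Ev 10: PC=4 idx=1 pred=T actual=T -> ctr[1]=3
Ev 11: PC=4 idx=1 pred=T actual=T -> ctr[1]=3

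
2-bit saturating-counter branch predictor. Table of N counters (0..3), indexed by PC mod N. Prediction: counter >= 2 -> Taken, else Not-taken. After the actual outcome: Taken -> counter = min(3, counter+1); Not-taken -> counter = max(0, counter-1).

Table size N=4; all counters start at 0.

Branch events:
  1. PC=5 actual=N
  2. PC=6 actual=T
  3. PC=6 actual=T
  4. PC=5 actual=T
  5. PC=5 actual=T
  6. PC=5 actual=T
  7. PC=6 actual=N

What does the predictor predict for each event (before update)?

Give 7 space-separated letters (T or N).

Ev 1: PC=5 idx=1 pred=N actual=N -> ctr[1]=0
Ev 2: PC=6 idx=2 pred=N actual=T -> ctr[2]=1
Ev 3: PC=6 idx=2 pred=N actual=T -> ctr[2]=2
Ev 4: PC=5 idx=1 pred=N actual=T -> ctr[1]=1
Ev 5: PC=5 idx=1 pred=N actual=T -> ctr[1]=2
Ev 6: PC=5 idx=1 pred=T actual=T -> ctr[1]=3
Ev 7: PC=6 idx=2 pred=T actual=N -> ctr[2]=1

Answer: N N N N N T T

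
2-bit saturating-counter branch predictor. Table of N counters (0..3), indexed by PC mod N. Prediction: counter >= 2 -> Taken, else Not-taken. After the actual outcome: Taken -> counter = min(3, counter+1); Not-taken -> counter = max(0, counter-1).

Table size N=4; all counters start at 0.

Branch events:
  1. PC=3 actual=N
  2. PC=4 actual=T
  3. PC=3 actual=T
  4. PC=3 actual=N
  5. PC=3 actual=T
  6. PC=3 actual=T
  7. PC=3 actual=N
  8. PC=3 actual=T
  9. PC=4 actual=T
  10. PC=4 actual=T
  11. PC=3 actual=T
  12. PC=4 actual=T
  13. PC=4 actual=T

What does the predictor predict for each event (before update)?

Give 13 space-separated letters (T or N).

Answer: N N N N N N T N N T T T T

Derivation:
Ev 1: PC=3 idx=3 pred=N actual=N -> ctr[3]=0
Ev 2: PC=4 idx=0 pred=N actual=T -> ctr[0]=1
Ev 3: PC=3 idx=3 pred=N actual=T -> ctr[3]=1
Ev 4: PC=3 idx=3 pred=N actual=N -> ctr[3]=0
Ev 5: PC=3 idx=3 pred=N actual=T -> ctr[3]=1
Ev 6: PC=3 idx=3 pred=N actual=T -> ctr[3]=2
Ev 7: PC=3 idx=3 pred=T actual=N -> ctr[3]=1
Ev 8: PC=3 idx=3 pred=N actual=T -> ctr[3]=2
Ev 9: PC=4 idx=0 pred=N actual=T -> ctr[0]=2
Ev 10: PC=4 idx=0 pred=T actual=T -> ctr[0]=3
Ev 11: PC=3 idx=3 pred=T actual=T -> ctr[3]=3
Ev 12: PC=4 idx=0 pred=T actual=T -> ctr[0]=3
Ev 13: PC=4 idx=0 pred=T actual=T -> ctr[0]=3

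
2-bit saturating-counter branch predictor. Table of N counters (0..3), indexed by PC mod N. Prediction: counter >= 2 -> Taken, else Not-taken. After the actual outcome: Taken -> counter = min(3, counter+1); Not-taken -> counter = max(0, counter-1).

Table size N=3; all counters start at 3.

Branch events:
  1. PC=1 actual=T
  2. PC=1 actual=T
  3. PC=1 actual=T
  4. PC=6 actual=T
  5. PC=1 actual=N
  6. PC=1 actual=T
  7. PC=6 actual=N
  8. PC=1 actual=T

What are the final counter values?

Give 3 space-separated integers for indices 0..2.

Answer: 2 3 3

Derivation:
Ev 1: PC=1 idx=1 pred=T actual=T -> ctr[1]=3
Ev 2: PC=1 idx=1 pred=T actual=T -> ctr[1]=3
Ev 3: PC=1 idx=1 pred=T actual=T -> ctr[1]=3
Ev 4: PC=6 idx=0 pred=T actual=T -> ctr[0]=3
Ev 5: PC=1 idx=1 pred=T actual=N -> ctr[1]=2
Ev 6: PC=1 idx=1 pred=T actual=T -> ctr[1]=3
Ev 7: PC=6 idx=0 pred=T actual=N -> ctr[0]=2
Ev 8: PC=1 idx=1 pred=T actual=T -> ctr[1]=3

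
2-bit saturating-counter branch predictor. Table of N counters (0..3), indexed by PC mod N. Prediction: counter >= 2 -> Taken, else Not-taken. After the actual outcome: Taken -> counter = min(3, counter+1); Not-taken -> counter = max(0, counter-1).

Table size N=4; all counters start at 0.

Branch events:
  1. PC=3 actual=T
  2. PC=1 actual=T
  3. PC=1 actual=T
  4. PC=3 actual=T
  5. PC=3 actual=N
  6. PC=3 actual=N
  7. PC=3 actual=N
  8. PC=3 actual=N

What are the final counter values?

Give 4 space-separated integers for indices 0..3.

Ev 1: PC=3 idx=3 pred=N actual=T -> ctr[3]=1
Ev 2: PC=1 idx=1 pred=N actual=T -> ctr[1]=1
Ev 3: PC=1 idx=1 pred=N actual=T -> ctr[1]=2
Ev 4: PC=3 idx=3 pred=N actual=T -> ctr[3]=2
Ev 5: PC=3 idx=3 pred=T actual=N -> ctr[3]=1
Ev 6: PC=3 idx=3 pred=N actual=N -> ctr[3]=0
Ev 7: PC=3 idx=3 pred=N actual=N -> ctr[3]=0
Ev 8: PC=3 idx=3 pred=N actual=N -> ctr[3]=0

Answer: 0 2 0 0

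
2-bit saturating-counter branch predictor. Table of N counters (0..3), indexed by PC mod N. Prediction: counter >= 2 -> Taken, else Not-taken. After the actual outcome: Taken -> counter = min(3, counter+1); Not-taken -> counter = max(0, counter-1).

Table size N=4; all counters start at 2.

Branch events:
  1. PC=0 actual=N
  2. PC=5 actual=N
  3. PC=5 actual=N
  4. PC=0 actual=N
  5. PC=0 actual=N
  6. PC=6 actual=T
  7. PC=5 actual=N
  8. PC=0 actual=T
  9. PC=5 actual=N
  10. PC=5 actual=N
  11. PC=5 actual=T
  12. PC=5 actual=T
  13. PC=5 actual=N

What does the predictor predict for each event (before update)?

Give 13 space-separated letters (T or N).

Answer: T T N N N T N N N N N N T

Derivation:
Ev 1: PC=0 idx=0 pred=T actual=N -> ctr[0]=1
Ev 2: PC=5 idx=1 pred=T actual=N -> ctr[1]=1
Ev 3: PC=5 idx=1 pred=N actual=N -> ctr[1]=0
Ev 4: PC=0 idx=0 pred=N actual=N -> ctr[0]=0
Ev 5: PC=0 idx=0 pred=N actual=N -> ctr[0]=0
Ev 6: PC=6 idx=2 pred=T actual=T -> ctr[2]=3
Ev 7: PC=5 idx=1 pred=N actual=N -> ctr[1]=0
Ev 8: PC=0 idx=0 pred=N actual=T -> ctr[0]=1
Ev 9: PC=5 idx=1 pred=N actual=N -> ctr[1]=0
Ev 10: PC=5 idx=1 pred=N actual=N -> ctr[1]=0
Ev 11: PC=5 idx=1 pred=N actual=T -> ctr[1]=1
Ev 12: PC=5 idx=1 pred=N actual=T -> ctr[1]=2
Ev 13: PC=5 idx=1 pred=T actual=N -> ctr[1]=1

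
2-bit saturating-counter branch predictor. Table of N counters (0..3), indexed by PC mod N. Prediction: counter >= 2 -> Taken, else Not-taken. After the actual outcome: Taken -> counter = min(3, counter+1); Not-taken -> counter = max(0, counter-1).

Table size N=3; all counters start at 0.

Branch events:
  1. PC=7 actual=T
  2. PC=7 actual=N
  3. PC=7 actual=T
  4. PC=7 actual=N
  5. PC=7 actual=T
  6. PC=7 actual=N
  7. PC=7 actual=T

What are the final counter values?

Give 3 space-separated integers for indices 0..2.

Ev 1: PC=7 idx=1 pred=N actual=T -> ctr[1]=1
Ev 2: PC=7 idx=1 pred=N actual=N -> ctr[1]=0
Ev 3: PC=7 idx=1 pred=N actual=T -> ctr[1]=1
Ev 4: PC=7 idx=1 pred=N actual=N -> ctr[1]=0
Ev 5: PC=7 idx=1 pred=N actual=T -> ctr[1]=1
Ev 6: PC=7 idx=1 pred=N actual=N -> ctr[1]=0
Ev 7: PC=7 idx=1 pred=N actual=T -> ctr[1]=1

Answer: 0 1 0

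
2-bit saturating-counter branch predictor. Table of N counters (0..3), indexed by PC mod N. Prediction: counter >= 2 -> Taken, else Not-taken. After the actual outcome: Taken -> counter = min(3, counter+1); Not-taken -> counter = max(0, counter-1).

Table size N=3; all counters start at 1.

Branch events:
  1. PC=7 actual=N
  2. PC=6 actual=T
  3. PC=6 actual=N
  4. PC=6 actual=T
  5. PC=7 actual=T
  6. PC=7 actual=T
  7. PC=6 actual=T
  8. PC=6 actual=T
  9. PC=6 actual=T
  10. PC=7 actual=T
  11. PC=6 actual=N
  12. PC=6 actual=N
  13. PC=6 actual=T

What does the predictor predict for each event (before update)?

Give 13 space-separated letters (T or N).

Ev 1: PC=7 idx=1 pred=N actual=N -> ctr[1]=0
Ev 2: PC=6 idx=0 pred=N actual=T -> ctr[0]=2
Ev 3: PC=6 idx=0 pred=T actual=N -> ctr[0]=1
Ev 4: PC=6 idx=0 pred=N actual=T -> ctr[0]=2
Ev 5: PC=7 idx=1 pred=N actual=T -> ctr[1]=1
Ev 6: PC=7 idx=1 pred=N actual=T -> ctr[1]=2
Ev 7: PC=6 idx=0 pred=T actual=T -> ctr[0]=3
Ev 8: PC=6 idx=0 pred=T actual=T -> ctr[0]=3
Ev 9: PC=6 idx=0 pred=T actual=T -> ctr[0]=3
Ev 10: PC=7 idx=1 pred=T actual=T -> ctr[1]=3
Ev 11: PC=6 idx=0 pred=T actual=N -> ctr[0]=2
Ev 12: PC=6 idx=0 pred=T actual=N -> ctr[0]=1
Ev 13: PC=6 idx=0 pred=N actual=T -> ctr[0]=2

Answer: N N T N N N T T T T T T N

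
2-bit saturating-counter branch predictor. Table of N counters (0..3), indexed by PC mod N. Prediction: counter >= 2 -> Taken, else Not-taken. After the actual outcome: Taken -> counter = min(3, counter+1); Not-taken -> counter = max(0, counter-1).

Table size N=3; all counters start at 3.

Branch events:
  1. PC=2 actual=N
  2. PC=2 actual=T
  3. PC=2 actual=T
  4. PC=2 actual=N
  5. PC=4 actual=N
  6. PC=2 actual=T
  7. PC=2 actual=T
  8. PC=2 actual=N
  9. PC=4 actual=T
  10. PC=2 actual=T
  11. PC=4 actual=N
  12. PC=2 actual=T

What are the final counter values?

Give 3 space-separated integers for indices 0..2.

Answer: 3 2 3

Derivation:
Ev 1: PC=2 idx=2 pred=T actual=N -> ctr[2]=2
Ev 2: PC=2 idx=2 pred=T actual=T -> ctr[2]=3
Ev 3: PC=2 idx=2 pred=T actual=T -> ctr[2]=3
Ev 4: PC=2 idx=2 pred=T actual=N -> ctr[2]=2
Ev 5: PC=4 idx=1 pred=T actual=N -> ctr[1]=2
Ev 6: PC=2 idx=2 pred=T actual=T -> ctr[2]=3
Ev 7: PC=2 idx=2 pred=T actual=T -> ctr[2]=3
Ev 8: PC=2 idx=2 pred=T actual=N -> ctr[2]=2
Ev 9: PC=4 idx=1 pred=T actual=T -> ctr[1]=3
Ev 10: PC=2 idx=2 pred=T actual=T -> ctr[2]=3
Ev 11: PC=4 idx=1 pred=T actual=N -> ctr[1]=2
Ev 12: PC=2 idx=2 pred=T actual=T -> ctr[2]=3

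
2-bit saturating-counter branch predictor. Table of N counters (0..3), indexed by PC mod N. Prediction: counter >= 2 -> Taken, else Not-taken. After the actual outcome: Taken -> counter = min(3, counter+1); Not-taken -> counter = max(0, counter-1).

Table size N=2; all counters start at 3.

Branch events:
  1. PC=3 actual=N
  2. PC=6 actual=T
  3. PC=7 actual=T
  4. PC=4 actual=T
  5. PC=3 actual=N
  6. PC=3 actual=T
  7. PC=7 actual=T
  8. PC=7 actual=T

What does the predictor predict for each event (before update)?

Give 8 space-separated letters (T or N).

Answer: T T T T T T T T

Derivation:
Ev 1: PC=3 idx=1 pred=T actual=N -> ctr[1]=2
Ev 2: PC=6 idx=0 pred=T actual=T -> ctr[0]=3
Ev 3: PC=7 idx=1 pred=T actual=T -> ctr[1]=3
Ev 4: PC=4 idx=0 pred=T actual=T -> ctr[0]=3
Ev 5: PC=3 idx=1 pred=T actual=N -> ctr[1]=2
Ev 6: PC=3 idx=1 pred=T actual=T -> ctr[1]=3
Ev 7: PC=7 idx=1 pred=T actual=T -> ctr[1]=3
Ev 8: PC=7 idx=1 pred=T actual=T -> ctr[1]=3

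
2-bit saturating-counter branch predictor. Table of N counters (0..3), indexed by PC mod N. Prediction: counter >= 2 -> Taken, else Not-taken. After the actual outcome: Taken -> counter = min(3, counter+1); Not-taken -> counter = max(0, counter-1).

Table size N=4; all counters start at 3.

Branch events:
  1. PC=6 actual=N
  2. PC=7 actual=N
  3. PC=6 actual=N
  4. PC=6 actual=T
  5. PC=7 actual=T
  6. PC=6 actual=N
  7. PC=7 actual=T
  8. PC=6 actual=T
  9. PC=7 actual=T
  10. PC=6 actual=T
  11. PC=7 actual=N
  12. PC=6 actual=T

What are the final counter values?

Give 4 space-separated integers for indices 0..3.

Answer: 3 3 3 2

Derivation:
Ev 1: PC=6 idx=2 pred=T actual=N -> ctr[2]=2
Ev 2: PC=7 idx=3 pred=T actual=N -> ctr[3]=2
Ev 3: PC=6 idx=2 pred=T actual=N -> ctr[2]=1
Ev 4: PC=6 idx=2 pred=N actual=T -> ctr[2]=2
Ev 5: PC=7 idx=3 pred=T actual=T -> ctr[3]=3
Ev 6: PC=6 idx=2 pred=T actual=N -> ctr[2]=1
Ev 7: PC=7 idx=3 pred=T actual=T -> ctr[3]=3
Ev 8: PC=6 idx=2 pred=N actual=T -> ctr[2]=2
Ev 9: PC=7 idx=3 pred=T actual=T -> ctr[3]=3
Ev 10: PC=6 idx=2 pred=T actual=T -> ctr[2]=3
Ev 11: PC=7 idx=3 pred=T actual=N -> ctr[3]=2
Ev 12: PC=6 idx=2 pred=T actual=T -> ctr[2]=3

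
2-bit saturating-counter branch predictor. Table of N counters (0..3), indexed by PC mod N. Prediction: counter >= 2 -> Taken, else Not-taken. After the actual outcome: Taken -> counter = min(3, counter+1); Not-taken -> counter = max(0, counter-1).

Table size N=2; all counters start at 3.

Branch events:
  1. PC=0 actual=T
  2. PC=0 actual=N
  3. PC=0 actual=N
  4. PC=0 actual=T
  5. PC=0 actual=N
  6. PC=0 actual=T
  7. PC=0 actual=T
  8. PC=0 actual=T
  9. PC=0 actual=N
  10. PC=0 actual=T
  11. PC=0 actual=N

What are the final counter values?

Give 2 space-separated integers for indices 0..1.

Answer: 2 3

Derivation:
Ev 1: PC=0 idx=0 pred=T actual=T -> ctr[0]=3
Ev 2: PC=0 idx=0 pred=T actual=N -> ctr[0]=2
Ev 3: PC=0 idx=0 pred=T actual=N -> ctr[0]=1
Ev 4: PC=0 idx=0 pred=N actual=T -> ctr[0]=2
Ev 5: PC=0 idx=0 pred=T actual=N -> ctr[0]=1
Ev 6: PC=0 idx=0 pred=N actual=T -> ctr[0]=2
Ev 7: PC=0 idx=0 pred=T actual=T -> ctr[0]=3
Ev 8: PC=0 idx=0 pred=T actual=T -> ctr[0]=3
Ev 9: PC=0 idx=0 pred=T actual=N -> ctr[0]=2
Ev 10: PC=0 idx=0 pred=T actual=T -> ctr[0]=3
Ev 11: PC=0 idx=0 pred=T actual=N -> ctr[0]=2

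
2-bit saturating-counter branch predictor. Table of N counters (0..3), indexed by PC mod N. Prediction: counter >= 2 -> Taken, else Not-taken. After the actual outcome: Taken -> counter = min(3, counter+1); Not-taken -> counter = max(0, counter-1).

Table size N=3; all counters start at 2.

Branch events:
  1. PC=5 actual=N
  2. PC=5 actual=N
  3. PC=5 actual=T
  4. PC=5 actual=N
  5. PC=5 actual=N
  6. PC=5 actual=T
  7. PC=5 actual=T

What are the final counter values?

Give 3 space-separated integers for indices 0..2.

Ev 1: PC=5 idx=2 pred=T actual=N -> ctr[2]=1
Ev 2: PC=5 idx=2 pred=N actual=N -> ctr[2]=0
Ev 3: PC=5 idx=2 pred=N actual=T -> ctr[2]=1
Ev 4: PC=5 idx=2 pred=N actual=N -> ctr[2]=0
Ev 5: PC=5 idx=2 pred=N actual=N -> ctr[2]=0
Ev 6: PC=5 idx=2 pred=N actual=T -> ctr[2]=1
Ev 7: PC=5 idx=2 pred=N actual=T -> ctr[2]=2

Answer: 2 2 2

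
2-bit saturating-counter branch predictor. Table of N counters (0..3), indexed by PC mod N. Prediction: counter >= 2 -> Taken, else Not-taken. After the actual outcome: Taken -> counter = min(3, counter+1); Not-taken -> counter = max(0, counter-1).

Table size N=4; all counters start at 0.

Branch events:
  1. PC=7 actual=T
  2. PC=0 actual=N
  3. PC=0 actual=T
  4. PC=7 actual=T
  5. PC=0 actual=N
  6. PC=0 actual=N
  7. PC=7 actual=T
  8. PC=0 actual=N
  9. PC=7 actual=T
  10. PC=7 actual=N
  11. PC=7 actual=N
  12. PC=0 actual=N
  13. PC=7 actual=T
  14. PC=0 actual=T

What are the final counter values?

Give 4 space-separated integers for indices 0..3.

Ev 1: PC=7 idx=3 pred=N actual=T -> ctr[3]=1
Ev 2: PC=0 idx=0 pred=N actual=N -> ctr[0]=0
Ev 3: PC=0 idx=0 pred=N actual=T -> ctr[0]=1
Ev 4: PC=7 idx=3 pred=N actual=T -> ctr[3]=2
Ev 5: PC=0 idx=0 pred=N actual=N -> ctr[0]=0
Ev 6: PC=0 idx=0 pred=N actual=N -> ctr[0]=0
Ev 7: PC=7 idx=3 pred=T actual=T -> ctr[3]=3
Ev 8: PC=0 idx=0 pred=N actual=N -> ctr[0]=0
Ev 9: PC=7 idx=3 pred=T actual=T -> ctr[3]=3
Ev 10: PC=7 idx=3 pred=T actual=N -> ctr[3]=2
Ev 11: PC=7 idx=3 pred=T actual=N -> ctr[3]=1
Ev 12: PC=0 idx=0 pred=N actual=N -> ctr[0]=0
Ev 13: PC=7 idx=3 pred=N actual=T -> ctr[3]=2
Ev 14: PC=0 idx=0 pred=N actual=T -> ctr[0]=1

Answer: 1 0 0 2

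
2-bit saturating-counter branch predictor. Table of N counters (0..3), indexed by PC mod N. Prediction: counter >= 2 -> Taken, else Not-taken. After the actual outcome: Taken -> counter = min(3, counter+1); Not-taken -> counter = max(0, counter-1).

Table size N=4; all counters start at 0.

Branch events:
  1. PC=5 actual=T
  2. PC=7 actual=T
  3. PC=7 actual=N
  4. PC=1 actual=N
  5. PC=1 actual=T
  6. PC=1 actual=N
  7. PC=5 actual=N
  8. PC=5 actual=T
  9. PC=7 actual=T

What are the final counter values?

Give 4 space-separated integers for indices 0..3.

Answer: 0 1 0 1

Derivation:
Ev 1: PC=5 idx=1 pred=N actual=T -> ctr[1]=1
Ev 2: PC=7 idx=3 pred=N actual=T -> ctr[3]=1
Ev 3: PC=7 idx=3 pred=N actual=N -> ctr[3]=0
Ev 4: PC=1 idx=1 pred=N actual=N -> ctr[1]=0
Ev 5: PC=1 idx=1 pred=N actual=T -> ctr[1]=1
Ev 6: PC=1 idx=1 pred=N actual=N -> ctr[1]=0
Ev 7: PC=5 idx=1 pred=N actual=N -> ctr[1]=0
Ev 8: PC=5 idx=1 pred=N actual=T -> ctr[1]=1
Ev 9: PC=7 idx=3 pred=N actual=T -> ctr[3]=1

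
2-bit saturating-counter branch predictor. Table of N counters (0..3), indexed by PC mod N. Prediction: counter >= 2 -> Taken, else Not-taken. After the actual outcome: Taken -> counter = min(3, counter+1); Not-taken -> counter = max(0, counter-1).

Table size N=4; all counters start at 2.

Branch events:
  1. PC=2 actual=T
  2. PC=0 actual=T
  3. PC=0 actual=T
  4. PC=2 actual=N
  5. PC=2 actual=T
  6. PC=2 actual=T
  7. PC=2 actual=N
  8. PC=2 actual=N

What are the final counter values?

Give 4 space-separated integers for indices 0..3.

Answer: 3 2 1 2

Derivation:
Ev 1: PC=2 idx=2 pred=T actual=T -> ctr[2]=3
Ev 2: PC=0 idx=0 pred=T actual=T -> ctr[0]=3
Ev 3: PC=0 idx=0 pred=T actual=T -> ctr[0]=3
Ev 4: PC=2 idx=2 pred=T actual=N -> ctr[2]=2
Ev 5: PC=2 idx=2 pred=T actual=T -> ctr[2]=3
Ev 6: PC=2 idx=2 pred=T actual=T -> ctr[2]=3
Ev 7: PC=2 idx=2 pred=T actual=N -> ctr[2]=2
Ev 8: PC=2 idx=2 pred=T actual=N -> ctr[2]=1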